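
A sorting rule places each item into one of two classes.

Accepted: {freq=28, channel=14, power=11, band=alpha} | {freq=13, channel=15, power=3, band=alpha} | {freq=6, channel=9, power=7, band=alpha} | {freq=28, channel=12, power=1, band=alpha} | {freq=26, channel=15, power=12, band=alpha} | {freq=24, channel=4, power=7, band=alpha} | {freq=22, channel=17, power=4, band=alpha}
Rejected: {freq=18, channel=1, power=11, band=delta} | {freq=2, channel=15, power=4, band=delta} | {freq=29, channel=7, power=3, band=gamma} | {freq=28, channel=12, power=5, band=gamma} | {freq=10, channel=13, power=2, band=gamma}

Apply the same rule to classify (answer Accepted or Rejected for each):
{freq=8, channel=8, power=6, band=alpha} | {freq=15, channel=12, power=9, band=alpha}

Accepted, Accepted

One predicate separates the groups cleanly: band is alpha.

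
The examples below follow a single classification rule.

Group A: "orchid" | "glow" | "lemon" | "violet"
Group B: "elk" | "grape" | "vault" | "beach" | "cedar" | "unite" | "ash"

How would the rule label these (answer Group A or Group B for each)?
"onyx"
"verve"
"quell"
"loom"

Group A, Group B, Group B, Group A

'Group A' ⟺ contains 'o'.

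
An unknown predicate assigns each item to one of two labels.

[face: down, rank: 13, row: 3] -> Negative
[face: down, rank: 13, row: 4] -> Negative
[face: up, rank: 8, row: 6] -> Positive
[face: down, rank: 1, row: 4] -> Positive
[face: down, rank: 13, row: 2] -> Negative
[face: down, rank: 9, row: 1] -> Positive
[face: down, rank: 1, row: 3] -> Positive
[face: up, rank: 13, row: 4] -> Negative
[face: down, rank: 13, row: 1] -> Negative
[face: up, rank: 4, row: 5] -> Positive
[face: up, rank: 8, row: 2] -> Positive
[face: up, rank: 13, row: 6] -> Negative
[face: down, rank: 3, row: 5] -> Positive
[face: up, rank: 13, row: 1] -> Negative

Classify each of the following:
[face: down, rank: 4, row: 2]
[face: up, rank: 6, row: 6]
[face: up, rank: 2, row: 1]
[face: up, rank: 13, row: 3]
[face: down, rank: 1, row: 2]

'Positive' ⟺ rank ≤ 9.

Positive, Positive, Positive, Negative, Positive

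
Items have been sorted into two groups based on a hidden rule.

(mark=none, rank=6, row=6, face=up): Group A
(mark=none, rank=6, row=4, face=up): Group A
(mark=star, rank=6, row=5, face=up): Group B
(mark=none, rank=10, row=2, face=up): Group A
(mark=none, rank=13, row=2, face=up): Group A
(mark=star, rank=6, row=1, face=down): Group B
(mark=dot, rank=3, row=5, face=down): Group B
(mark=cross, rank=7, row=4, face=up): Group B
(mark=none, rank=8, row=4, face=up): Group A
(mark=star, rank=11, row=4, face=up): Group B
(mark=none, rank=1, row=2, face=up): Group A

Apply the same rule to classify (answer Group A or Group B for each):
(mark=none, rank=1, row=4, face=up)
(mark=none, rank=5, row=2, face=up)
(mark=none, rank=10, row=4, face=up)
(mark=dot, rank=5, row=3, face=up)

Group A, Group A, Group A, Group B

The rule appears to be: mark is none.
(mark=none, rank=1, row=4, face=up): Group A (mark is none). (mark=none, rank=5, row=2, face=up): Group A (mark is none). (mark=none, rank=10, row=4, face=up): Group A (mark is none). (mark=dot, rank=5, row=3, face=up): Group B (mark is dot).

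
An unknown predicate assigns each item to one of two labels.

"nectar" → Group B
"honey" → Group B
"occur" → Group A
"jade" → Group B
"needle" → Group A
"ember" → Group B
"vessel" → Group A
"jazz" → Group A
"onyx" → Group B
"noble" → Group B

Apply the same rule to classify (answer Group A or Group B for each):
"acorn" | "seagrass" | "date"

Group B, Group A, Group B

Rule: has a double letter. This holds for each 'Group A' example and fails for each 'Group B' one.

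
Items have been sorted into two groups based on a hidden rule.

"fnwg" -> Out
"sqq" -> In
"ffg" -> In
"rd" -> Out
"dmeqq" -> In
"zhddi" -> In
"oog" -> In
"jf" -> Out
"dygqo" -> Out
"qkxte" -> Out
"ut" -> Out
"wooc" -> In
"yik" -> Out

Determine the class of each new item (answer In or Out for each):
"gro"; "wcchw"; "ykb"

Out, In, Out

The common property of the 'In' items is: has a double letter. No 'Out' item has it.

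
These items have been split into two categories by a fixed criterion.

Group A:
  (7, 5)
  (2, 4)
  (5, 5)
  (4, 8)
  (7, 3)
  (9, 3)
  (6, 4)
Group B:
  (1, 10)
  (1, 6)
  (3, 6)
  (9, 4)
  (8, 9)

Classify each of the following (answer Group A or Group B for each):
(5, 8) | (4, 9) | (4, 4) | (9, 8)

Group B, Group B, Group A, Group B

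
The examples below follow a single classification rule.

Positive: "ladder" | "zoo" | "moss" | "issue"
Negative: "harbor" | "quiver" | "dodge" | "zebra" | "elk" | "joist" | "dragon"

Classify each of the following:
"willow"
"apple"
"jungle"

Positive, Positive, Negative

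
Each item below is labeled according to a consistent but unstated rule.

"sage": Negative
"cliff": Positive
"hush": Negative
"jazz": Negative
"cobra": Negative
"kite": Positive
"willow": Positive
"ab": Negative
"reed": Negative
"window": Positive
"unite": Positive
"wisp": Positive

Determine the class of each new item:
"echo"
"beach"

The rule appears to be: contains 'i'.

Negative, Negative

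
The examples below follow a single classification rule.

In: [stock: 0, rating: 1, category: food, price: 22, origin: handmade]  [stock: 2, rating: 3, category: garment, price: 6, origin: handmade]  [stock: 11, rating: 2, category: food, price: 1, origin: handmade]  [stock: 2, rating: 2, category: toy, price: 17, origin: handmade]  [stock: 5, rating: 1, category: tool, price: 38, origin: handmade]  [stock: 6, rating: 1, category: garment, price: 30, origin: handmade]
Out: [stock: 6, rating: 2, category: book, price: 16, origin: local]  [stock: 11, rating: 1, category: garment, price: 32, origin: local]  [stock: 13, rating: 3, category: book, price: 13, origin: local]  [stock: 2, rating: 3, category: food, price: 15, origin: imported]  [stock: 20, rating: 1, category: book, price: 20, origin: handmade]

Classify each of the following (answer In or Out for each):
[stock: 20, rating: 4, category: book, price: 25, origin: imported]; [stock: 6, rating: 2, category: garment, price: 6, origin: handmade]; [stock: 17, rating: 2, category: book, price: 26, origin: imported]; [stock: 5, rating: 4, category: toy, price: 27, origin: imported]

Rule: origin is handmade AND stock ≤ 11. This holds for each 'In' example and fails for each 'Out' one.
[stock: 20, rating: 4, category: book, price: 25, origin: imported]: origin is imported, stock = 20 — does not fit, so Out.
[stock: 6, rating: 2, category: garment, price: 6, origin: handmade]: origin is handmade, stock = 6 — meets the rule, so In.
[stock: 17, rating: 2, category: book, price: 26, origin: imported]: origin is imported, stock = 17 — does not fit, so Out.
[stock: 5, rating: 4, category: toy, price: 27, origin: imported]: origin is imported, stock = 5 — does not fit, so Out.

Out, In, Out, Out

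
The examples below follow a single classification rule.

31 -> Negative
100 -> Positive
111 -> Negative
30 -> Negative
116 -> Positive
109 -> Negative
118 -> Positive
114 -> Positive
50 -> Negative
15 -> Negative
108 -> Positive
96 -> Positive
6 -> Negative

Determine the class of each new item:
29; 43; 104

Negative, Negative, Positive

Every 'Positive' example satisfies: even AND at least 96. None of the 'Negative' examples do.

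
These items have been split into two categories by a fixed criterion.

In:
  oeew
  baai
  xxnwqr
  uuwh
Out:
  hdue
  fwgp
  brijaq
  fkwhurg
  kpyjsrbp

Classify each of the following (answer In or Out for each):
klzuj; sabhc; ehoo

The common property of the 'In' items is: has a double letter. No 'Out' item has it.
Out: klzuj, since no doubled letter.
Out: sabhc, since no doubled letter.
In: ehoo, since 'oo' doubled.

Out, Out, In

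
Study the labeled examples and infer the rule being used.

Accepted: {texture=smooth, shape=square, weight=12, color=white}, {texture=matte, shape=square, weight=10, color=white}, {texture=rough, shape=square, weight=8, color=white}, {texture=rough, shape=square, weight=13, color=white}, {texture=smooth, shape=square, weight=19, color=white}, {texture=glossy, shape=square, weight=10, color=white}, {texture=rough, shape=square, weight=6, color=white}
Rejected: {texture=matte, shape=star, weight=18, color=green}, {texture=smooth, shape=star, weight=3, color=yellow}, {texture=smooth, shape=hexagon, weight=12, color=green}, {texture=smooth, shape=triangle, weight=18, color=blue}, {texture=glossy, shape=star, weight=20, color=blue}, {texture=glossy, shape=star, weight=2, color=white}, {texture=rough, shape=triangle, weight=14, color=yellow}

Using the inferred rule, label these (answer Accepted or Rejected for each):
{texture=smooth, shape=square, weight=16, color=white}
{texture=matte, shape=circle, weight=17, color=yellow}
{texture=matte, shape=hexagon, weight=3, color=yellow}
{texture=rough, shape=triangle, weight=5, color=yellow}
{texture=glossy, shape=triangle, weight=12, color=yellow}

Accepted, Rejected, Rejected, Rejected, Rejected

Comparing the two groups points to one rule — shape is square.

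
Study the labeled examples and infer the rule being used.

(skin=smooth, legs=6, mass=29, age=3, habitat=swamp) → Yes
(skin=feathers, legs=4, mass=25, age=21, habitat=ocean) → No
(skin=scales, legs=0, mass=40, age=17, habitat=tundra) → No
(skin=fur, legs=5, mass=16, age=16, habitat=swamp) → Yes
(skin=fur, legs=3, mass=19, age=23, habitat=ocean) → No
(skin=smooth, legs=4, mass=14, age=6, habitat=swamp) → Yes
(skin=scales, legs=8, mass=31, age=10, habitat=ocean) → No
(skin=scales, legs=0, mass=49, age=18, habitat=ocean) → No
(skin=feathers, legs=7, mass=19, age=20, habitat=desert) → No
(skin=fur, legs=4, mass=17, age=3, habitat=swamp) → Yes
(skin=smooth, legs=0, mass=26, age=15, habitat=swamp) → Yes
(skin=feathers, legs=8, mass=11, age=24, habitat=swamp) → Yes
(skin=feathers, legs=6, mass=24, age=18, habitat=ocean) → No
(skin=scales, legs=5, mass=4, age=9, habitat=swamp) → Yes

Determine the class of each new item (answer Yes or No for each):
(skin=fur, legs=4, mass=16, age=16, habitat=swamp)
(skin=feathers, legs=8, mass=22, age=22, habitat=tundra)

One predicate separates the groups cleanly: habitat is swamp.
(skin=fur, legs=4, mass=16, age=16, habitat=swamp): Yes (habitat is swamp). (skin=feathers, legs=8, mass=22, age=22, habitat=tundra): No (habitat is tundra).

Yes, No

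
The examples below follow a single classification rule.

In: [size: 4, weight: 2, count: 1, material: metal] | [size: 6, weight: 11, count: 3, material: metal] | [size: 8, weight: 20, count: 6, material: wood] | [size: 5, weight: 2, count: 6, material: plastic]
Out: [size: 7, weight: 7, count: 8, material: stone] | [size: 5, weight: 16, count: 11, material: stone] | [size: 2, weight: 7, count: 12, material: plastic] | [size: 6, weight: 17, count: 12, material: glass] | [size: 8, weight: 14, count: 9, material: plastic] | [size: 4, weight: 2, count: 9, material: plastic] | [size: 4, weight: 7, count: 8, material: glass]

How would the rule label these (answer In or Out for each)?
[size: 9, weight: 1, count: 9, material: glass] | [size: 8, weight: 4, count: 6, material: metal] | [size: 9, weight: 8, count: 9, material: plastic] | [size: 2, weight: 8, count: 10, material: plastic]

Out, In, Out, Out

Every 'In' example satisfies: count ≤ 6. None of the 'Out' examples do.
[size: 9, weight: 1, count: 9, material: glass]: count = 9, does not fit → Out.
[size: 8, weight: 4, count: 6, material: metal]: count = 6, checks out → In.
[size: 9, weight: 8, count: 9, material: plastic]: count = 9, does not fit → Out.
[size: 2, weight: 8, count: 10, material: plastic]: count = 10, does not fit → Out.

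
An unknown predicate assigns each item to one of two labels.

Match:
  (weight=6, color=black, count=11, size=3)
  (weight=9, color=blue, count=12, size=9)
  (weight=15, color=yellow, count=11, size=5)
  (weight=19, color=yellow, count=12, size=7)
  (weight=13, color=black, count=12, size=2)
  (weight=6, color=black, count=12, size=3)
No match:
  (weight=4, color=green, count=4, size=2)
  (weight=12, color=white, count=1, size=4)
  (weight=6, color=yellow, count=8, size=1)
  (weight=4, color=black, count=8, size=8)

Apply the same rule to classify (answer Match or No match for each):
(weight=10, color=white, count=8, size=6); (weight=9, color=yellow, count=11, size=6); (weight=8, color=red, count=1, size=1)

Rule: count ≥ 11. This holds for each 'Match' example and fails for each 'No match' one.
No match: (weight=10, color=white, count=8, size=6), since count = 8.
Match: (weight=9, color=yellow, count=11, size=6), since count = 11.
No match: (weight=8, color=red, count=1, size=1), since count = 1.

No match, Match, No match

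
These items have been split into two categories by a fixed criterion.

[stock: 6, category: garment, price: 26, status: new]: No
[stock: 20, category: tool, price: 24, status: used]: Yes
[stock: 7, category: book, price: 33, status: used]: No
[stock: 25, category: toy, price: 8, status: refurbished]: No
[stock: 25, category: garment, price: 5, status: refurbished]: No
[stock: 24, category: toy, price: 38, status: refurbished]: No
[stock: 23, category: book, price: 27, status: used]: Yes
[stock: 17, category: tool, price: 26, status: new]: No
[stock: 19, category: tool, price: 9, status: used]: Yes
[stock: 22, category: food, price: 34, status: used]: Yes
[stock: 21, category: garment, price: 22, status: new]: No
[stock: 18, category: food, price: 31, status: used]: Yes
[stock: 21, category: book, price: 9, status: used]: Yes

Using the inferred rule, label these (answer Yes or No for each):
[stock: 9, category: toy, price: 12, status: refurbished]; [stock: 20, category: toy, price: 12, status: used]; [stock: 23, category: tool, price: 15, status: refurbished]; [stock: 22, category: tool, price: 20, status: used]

Rule: status is used AND stock ≥ 17. This holds for each 'Yes' example and fails for each 'No' one.
[stock: 9, category: toy, price: 12, status: refurbished] — status is refurbished, stock = 9, hence No. [stock: 20, category: toy, price: 12, status: used] — status is used, stock = 20, hence Yes. [stock: 23, category: tool, price: 15, status: refurbished] — status is refurbished, stock = 23, hence No. [stock: 22, category: tool, price: 20, status: used] — status is used, stock = 22, hence Yes.

No, Yes, No, Yes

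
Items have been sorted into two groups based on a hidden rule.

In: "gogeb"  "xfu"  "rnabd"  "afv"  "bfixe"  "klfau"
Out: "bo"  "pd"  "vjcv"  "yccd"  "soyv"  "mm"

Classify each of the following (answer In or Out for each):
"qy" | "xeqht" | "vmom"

All 'In' examples share one property — odd length — and every 'Out' example lacks it.
"qy": Out (length 2). "xeqht": In (length 5). "vmom": Out (length 4).

Out, In, Out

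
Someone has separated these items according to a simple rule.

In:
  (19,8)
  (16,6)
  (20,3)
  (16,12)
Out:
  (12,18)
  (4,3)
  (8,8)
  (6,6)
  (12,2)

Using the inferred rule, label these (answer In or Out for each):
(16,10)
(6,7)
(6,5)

In, Out, Out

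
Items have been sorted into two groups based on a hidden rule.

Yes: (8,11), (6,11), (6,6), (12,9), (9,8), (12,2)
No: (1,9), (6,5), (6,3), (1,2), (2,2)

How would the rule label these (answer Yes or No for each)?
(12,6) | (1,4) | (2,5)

A rule that fits every label: sum ≥ 12 — true of each 'Yes' example, false of each 'No' one.

Yes, No, No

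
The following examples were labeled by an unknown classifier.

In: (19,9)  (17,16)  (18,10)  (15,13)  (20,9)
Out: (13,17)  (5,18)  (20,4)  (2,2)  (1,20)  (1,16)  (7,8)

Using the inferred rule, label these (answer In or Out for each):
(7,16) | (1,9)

A rule that fits every label: first > second AND sum ≥ 28 — true of each 'In' example, false of each 'Out' one.

Out, Out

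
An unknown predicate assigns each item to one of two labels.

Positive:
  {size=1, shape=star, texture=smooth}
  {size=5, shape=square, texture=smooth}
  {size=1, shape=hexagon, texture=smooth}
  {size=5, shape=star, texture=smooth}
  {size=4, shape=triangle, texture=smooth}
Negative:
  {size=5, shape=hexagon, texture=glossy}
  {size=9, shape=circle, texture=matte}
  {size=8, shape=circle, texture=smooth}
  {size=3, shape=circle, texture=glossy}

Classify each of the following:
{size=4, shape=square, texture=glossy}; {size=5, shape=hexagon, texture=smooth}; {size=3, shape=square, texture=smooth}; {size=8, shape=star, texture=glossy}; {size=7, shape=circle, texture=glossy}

A rule that fits every label: texture is smooth AND size ≤ 5 — true of each 'Positive' example, false of each 'Negative' one.
{size=4, shape=square, texture=glossy}: texture is glossy, size = 4, does not satisfy this → Negative.
{size=5, shape=hexagon, texture=smooth}: texture is smooth, size = 5, satisfies this → Positive.
{size=3, shape=square, texture=smooth}: texture is smooth, size = 3, satisfies this → Positive.
{size=8, shape=star, texture=glossy}: texture is glossy, size = 8, does not satisfy this → Negative.
{size=7, shape=circle, texture=glossy}: texture is glossy, size = 7, does not satisfy this → Negative.

Negative, Positive, Positive, Negative, Negative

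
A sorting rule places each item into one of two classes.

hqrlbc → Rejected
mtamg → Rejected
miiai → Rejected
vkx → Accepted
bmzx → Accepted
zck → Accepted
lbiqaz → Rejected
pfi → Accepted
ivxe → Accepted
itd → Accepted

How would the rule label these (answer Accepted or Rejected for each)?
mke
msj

Accepted, Accepted

Rule: length ≤ 4. This holds for each 'Accepted' example and fails for each 'Rejected' one.
mke: length 3 — satisfies this, so Accepted. msj: length 3 — satisfies this, so Accepted.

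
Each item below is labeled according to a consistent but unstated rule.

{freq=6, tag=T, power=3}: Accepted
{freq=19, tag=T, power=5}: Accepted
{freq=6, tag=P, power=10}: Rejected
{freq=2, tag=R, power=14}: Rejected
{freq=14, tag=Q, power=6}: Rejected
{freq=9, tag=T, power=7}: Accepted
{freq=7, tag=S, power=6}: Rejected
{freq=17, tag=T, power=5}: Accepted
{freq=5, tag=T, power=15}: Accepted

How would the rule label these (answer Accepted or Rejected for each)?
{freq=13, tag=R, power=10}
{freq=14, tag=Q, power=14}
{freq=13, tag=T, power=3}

Every 'Accepted' example satisfies: tag is T. None of the 'Rejected' examples do.

Rejected, Rejected, Accepted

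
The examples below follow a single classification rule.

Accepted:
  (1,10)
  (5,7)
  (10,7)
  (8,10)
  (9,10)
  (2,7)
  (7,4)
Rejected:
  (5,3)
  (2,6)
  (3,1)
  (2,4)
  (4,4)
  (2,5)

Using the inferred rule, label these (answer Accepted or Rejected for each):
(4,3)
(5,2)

Rejected, Rejected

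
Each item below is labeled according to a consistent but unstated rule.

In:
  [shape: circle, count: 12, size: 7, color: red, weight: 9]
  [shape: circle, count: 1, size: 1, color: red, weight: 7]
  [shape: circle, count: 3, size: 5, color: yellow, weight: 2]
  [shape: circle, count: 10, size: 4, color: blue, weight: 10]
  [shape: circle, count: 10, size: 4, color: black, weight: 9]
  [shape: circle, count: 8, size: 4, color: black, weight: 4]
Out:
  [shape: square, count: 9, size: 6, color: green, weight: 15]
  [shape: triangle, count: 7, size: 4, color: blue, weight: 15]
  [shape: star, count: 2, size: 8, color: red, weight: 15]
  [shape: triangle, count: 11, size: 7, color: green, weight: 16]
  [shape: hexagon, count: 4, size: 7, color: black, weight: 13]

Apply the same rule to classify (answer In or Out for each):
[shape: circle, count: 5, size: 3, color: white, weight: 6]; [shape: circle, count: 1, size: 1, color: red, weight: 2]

The classifier is using: shape is circle.
[shape: circle, count: 5, size: 3, color: white, weight: 6]: shape is circle — fits, so In. [shape: circle, count: 1, size: 1, color: red, weight: 2]: shape is circle — fits, so In.

In, In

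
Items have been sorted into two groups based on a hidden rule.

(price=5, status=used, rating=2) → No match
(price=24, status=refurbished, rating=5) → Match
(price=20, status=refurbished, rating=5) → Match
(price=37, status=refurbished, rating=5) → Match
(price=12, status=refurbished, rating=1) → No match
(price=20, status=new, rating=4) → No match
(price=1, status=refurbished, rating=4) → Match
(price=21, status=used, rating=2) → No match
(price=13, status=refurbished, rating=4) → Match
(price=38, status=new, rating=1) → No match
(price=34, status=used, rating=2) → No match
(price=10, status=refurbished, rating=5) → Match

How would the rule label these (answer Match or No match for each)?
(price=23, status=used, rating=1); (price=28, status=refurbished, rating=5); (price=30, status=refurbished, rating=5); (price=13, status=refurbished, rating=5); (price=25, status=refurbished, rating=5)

No match, Match, Match, Match, Match

All 'Match' examples share one property — status is refurbished AND rating ≥ 2 — and every 'No match' example lacks it.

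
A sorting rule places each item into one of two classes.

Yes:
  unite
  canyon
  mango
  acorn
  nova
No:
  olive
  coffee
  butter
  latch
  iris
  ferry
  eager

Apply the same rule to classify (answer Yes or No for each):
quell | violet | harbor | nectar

All 'Yes' examples share one property — contains 'n' — and every 'No' example lacks it.

No, No, No, Yes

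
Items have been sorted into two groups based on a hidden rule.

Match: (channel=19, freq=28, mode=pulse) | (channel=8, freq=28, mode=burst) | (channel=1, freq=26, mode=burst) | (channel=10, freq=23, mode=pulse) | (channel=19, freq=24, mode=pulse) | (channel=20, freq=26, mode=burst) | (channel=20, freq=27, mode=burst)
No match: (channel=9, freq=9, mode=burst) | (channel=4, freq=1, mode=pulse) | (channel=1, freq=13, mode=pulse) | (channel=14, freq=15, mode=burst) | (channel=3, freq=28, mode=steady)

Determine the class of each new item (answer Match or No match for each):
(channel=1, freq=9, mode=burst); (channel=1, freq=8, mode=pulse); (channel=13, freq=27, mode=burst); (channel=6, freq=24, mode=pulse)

No match, No match, Match, Match

Rule: channel ≠ 3 AND freq ≥ 23. This holds for each 'Match' example and fails for each 'No match' one.
(channel=1, freq=9, mode=burst): channel = 1, freq = 9 — lacks this property, so No match.
(channel=1, freq=8, mode=pulse): channel = 1, freq = 8 — lacks this property, so No match.
(channel=13, freq=27, mode=burst): channel = 13, freq = 27 — checks out, so Match.
(channel=6, freq=24, mode=pulse): channel = 6, freq = 24 — checks out, so Match.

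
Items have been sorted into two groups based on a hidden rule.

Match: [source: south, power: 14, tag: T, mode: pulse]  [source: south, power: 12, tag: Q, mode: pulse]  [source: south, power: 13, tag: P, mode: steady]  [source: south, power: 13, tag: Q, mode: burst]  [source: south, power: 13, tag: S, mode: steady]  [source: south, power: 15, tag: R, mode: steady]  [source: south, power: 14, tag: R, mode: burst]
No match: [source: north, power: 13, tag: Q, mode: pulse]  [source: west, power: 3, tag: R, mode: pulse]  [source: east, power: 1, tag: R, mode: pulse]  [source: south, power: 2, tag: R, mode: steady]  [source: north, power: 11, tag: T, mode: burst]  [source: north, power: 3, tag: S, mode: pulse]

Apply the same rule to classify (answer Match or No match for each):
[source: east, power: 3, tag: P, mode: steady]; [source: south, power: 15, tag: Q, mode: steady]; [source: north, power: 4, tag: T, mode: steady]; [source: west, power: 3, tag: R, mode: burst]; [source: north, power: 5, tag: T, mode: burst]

All 'Match' examples share one property — source is south AND power ≥ 3 — and every 'No match' example lacks it.
[source: east, power: 3, tag: P, mode: steady] → source is east, power = 3 → No match.
[source: south, power: 15, tag: Q, mode: steady] → source is south, power = 15 → Match.
[source: north, power: 4, tag: T, mode: steady] → source is north, power = 4 → No match.
[source: west, power: 3, tag: R, mode: burst] → source is west, power = 3 → No match.
[source: north, power: 5, tag: T, mode: burst] → source is north, power = 5 → No match.

No match, Match, No match, No match, No match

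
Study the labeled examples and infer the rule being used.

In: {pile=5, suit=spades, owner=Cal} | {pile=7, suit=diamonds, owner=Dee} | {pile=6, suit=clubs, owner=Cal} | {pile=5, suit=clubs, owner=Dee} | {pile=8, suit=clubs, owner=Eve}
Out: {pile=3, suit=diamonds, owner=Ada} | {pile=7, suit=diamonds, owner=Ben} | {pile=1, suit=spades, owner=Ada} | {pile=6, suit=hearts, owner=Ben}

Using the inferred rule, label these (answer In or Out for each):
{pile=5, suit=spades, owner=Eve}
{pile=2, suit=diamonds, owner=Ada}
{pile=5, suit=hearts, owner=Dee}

A rule that fits every label: owner is not Ben AND pile ≥ 5 — true of each 'In' example, false of each 'Out' one.

In, Out, In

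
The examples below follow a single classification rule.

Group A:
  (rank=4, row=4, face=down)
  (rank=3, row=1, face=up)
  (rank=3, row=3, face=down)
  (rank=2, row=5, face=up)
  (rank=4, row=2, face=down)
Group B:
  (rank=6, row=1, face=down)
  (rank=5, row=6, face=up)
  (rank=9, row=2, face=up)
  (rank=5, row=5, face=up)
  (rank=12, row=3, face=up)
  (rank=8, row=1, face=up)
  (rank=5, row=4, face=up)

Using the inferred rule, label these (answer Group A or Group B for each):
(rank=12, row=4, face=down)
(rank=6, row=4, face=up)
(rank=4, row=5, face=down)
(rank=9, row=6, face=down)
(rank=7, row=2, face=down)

Group B, Group B, Group A, Group B, Group B

Every 'Group A' example satisfies: rank ≤ 4. None of the 'Group B' examples do.
(rank=12, row=4, face=down) → rank = 12 → Group B. (rank=6, row=4, face=up) → rank = 6 → Group B. (rank=4, row=5, face=down) → rank = 4 → Group A. (rank=9, row=6, face=down) → rank = 9 → Group B. (rank=7, row=2, face=down) → rank = 7 → Group B.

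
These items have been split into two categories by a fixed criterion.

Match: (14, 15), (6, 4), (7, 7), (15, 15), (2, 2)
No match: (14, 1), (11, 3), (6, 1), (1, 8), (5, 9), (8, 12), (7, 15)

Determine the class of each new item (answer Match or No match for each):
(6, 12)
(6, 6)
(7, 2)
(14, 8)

The rule appears to be: |first − second| ≤ 2.
No match: (6, 12), since |6−12| = 6. Match: (6, 6), since |6−6| = 0. No match: (7, 2), since |7−2| = 5. No match: (14, 8), since |14−8| = 6.

No match, Match, No match, No match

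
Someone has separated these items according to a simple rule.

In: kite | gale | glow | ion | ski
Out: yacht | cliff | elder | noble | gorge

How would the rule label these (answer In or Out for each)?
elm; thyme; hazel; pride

In, Out, Out, Out

The simplest hypothesis consistent with all the labels is: length ≤ 4.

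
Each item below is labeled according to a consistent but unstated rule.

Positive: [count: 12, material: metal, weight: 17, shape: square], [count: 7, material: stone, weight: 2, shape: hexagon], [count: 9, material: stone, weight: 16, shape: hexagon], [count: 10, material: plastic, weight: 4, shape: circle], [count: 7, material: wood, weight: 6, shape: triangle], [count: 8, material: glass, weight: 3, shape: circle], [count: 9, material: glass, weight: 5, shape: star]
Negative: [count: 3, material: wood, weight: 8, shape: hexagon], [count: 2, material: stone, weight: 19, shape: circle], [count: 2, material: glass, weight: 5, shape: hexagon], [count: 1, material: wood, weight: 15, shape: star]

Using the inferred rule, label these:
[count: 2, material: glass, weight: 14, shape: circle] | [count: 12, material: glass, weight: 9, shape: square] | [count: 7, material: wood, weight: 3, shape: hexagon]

Negative, Positive, Positive

A rule that fits every label: count ≥ 7 — true of each 'Positive' example, false of each 'Negative' one.
[count: 2, material: glass, weight: 14, shape: circle] — count = 2, hence Negative. [count: 12, material: glass, weight: 9, shape: square] — count = 12, hence Positive. [count: 7, material: wood, weight: 3, shape: hexagon] — count = 7, hence Positive.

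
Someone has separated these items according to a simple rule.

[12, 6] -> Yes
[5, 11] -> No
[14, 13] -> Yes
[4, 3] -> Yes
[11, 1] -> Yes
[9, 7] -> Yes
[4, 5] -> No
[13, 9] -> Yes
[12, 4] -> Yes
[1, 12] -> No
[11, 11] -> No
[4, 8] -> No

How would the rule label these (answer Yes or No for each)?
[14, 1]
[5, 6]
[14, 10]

Yes, No, Yes

Comparing the two groups points to one rule — first > second.
[14, 1]: 14 > 1 — satisfies this, so Yes.
[5, 6]: 5 < 6 — fails this test, so No.
[14, 10]: 14 > 10 — satisfies this, so Yes.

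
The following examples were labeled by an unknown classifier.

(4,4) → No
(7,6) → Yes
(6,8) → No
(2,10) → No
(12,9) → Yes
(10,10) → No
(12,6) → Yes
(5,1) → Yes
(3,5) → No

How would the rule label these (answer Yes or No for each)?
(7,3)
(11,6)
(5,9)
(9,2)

'Yes' ⟺ first > second.

Yes, Yes, No, Yes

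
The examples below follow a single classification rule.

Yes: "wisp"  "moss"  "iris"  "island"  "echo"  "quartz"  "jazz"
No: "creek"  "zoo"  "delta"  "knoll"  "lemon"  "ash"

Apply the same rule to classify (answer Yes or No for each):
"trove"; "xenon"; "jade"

No, No, Yes

Looking at the examples, the only property every 'Yes' case has and every 'No' case lacks is: even length.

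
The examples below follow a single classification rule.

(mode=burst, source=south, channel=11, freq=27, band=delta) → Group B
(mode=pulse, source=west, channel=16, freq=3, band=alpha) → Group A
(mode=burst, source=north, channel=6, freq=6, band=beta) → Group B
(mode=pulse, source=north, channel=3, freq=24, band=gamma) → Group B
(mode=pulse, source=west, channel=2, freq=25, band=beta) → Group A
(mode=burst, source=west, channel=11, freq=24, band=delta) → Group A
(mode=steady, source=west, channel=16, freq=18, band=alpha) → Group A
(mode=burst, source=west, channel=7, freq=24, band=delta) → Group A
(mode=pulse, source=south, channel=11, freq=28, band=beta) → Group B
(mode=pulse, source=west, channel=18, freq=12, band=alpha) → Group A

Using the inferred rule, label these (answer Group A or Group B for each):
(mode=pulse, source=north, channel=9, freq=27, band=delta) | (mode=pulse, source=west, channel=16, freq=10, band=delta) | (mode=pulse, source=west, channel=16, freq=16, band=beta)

The classifier is using: source is west.
(mode=pulse, source=north, channel=9, freq=27, band=delta): source is north, lacks this property → Group B. (mode=pulse, source=west, channel=16, freq=10, band=delta): source is west, has this property → Group A. (mode=pulse, source=west, channel=16, freq=16, band=beta): source is west, has this property → Group A.

Group B, Group A, Group A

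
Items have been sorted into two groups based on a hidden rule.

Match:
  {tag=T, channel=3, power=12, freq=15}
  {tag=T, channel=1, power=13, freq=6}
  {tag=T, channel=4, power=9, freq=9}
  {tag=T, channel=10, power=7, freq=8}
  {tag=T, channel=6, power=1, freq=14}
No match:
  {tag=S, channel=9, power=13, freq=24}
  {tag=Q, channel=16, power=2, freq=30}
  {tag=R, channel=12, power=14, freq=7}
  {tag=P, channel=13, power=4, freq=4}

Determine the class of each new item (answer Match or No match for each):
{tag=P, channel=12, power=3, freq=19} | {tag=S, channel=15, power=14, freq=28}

The common property of the 'Match' items is: tag is T. No 'No match' item has it.
{tag=P, channel=12, power=3, freq=19}: No match (tag is P).
{tag=S, channel=15, power=14, freq=28}: No match (tag is S).

No match, No match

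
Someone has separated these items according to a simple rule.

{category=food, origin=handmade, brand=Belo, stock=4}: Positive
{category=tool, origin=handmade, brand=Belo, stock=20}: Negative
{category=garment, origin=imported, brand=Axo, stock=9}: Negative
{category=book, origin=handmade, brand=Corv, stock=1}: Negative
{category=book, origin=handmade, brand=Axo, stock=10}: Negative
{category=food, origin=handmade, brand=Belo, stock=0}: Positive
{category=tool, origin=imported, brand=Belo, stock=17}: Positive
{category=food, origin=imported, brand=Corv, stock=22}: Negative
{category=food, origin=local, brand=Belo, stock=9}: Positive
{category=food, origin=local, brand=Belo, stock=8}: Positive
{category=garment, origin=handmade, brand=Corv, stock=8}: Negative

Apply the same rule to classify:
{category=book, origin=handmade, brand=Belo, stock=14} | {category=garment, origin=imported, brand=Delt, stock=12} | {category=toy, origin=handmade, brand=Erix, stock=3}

Positive, Negative, Negative

A rule that fits every label: brand is Belo AND stock ≤ 17 — true of each 'Positive' example, false of each 'Negative' one.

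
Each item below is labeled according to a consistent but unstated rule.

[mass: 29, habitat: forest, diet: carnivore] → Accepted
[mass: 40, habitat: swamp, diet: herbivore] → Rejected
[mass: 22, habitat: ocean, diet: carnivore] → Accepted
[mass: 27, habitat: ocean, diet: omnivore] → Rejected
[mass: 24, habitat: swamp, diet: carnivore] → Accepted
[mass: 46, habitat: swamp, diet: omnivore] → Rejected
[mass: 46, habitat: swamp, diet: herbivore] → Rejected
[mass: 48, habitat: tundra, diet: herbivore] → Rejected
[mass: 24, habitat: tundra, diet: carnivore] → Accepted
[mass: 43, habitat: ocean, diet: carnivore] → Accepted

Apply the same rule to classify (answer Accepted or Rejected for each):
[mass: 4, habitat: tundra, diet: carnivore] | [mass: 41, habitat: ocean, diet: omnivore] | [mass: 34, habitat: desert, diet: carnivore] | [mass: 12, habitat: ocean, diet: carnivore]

A rule that fits every label: diet is carnivore — true of each 'Accepted' example, false of each 'Rejected' one.
[mass: 4, habitat: tundra, diet: carnivore]: diet is carnivore — matches, so Accepted. [mass: 41, habitat: ocean, diet: omnivore]: diet is omnivore — does not fit, so Rejected. [mass: 34, habitat: desert, diet: carnivore]: diet is carnivore — matches, so Accepted. [mass: 12, habitat: ocean, diet: carnivore]: diet is carnivore — matches, so Accepted.

Accepted, Rejected, Accepted, Accepted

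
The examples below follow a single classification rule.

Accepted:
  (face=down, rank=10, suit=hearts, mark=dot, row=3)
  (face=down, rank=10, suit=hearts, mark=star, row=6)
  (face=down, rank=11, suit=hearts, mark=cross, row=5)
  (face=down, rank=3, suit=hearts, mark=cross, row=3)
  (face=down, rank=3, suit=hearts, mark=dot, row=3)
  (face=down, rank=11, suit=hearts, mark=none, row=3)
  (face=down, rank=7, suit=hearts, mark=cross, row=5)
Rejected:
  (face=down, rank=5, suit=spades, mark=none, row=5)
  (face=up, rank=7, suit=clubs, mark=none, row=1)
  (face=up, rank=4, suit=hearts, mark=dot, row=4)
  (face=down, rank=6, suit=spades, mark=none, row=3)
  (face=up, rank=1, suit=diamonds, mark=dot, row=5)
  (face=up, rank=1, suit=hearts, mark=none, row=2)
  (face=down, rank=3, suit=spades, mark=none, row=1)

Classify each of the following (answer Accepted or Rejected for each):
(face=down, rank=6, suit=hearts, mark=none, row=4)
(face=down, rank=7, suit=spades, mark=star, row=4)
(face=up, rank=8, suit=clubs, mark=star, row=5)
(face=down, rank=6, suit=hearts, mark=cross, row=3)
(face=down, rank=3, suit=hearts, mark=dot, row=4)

The pattern is that an item is 'Accepted' exactly when: face is down AND suit is hearts.
(face=down, rank=6, suit=hearts, mark=none, row=4): face is down, suit is hearts, checks out → Accepted.
(face=down, rank=7, suit=spades, mark=star, row=4): face is down, suit is spades, does not pass → Rejected.
(face=up, rank=8, suit=clubs, mark=star, row=5): face is up, suit is clubs, does not pass → Rejected.
(face=down, rank=6, suit=hearts, mark=cross, row=3): face is down, suit is hearts, checks out → Accepted.
(face=down, rank=3, suit=hearts, mark=dot, row=4): face is down, suit is hearts, checks out → Accepted.

Accepted, Rejected, Rejected, Accepted, Accepted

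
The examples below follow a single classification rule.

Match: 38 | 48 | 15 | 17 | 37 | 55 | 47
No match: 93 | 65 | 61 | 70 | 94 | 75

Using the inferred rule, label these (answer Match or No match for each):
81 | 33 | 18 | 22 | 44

No match, Match, Match, Match, Match

The rule appears to be: at most 55.
81: 81 > 55, does not satisfy this → No match.
33: 33 ≤ 55, matches → Match.
18: 18 ≤ 55, matches → Match.
22: 22 ≤ 55, matches → Match.
44: 44 ≤ 55, matches → Match.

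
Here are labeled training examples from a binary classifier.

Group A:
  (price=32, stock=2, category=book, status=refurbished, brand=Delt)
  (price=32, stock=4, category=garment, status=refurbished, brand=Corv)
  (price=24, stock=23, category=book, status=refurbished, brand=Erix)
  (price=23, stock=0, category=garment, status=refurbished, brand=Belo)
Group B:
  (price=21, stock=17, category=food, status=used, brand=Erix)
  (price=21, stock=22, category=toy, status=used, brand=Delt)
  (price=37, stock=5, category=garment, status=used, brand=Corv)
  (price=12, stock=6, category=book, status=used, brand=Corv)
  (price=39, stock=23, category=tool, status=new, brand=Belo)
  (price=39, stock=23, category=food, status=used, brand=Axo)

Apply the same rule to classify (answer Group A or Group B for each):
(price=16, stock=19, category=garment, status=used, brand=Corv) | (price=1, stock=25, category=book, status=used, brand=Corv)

All 'Group A' examples share one property — status is refurbished — and every 'Group B' example lacks it.
Group B: (price=16, stock=19, category=garment, status=used, brand=Corv), since status is used. Group B: (price=1, stock=25, category=book, status=used, brand=Corv), since status is used.

Group B, Group B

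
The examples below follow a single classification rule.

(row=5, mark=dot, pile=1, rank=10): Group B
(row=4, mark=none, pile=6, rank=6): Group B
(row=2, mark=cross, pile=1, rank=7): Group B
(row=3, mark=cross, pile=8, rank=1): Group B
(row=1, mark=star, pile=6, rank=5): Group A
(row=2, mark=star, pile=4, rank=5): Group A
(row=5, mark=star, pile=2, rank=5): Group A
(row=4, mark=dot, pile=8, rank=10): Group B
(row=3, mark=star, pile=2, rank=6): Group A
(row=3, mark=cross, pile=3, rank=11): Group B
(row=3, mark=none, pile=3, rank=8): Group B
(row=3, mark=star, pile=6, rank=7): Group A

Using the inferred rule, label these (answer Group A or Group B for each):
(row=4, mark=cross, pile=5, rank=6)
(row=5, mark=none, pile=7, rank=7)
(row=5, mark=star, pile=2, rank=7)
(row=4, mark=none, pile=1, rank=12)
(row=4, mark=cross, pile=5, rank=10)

Group B, Group B, Group A, Group B, Group B

The simplest hypothesis consistent with all the labels is: mark is star.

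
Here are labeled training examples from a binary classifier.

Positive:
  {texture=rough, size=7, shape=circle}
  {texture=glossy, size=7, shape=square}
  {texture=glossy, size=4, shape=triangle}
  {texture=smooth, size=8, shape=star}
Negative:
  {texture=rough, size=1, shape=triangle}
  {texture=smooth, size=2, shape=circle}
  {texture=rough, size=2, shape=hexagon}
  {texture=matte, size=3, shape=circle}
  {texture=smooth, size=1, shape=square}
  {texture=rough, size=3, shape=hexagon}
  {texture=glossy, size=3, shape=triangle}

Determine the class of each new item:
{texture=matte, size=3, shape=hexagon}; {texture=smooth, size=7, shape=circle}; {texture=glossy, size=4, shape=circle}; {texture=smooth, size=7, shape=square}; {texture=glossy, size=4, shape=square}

Negative, Positive, Positive, Positive, Positive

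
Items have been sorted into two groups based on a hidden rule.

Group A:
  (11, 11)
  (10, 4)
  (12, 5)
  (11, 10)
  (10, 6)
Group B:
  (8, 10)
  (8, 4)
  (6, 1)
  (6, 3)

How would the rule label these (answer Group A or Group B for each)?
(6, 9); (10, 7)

Group B, Group A

All 'Group A' examples share one property — first ≥ 10 — and every 'Group B' example lacks it.
(6, 9) — first 6, hence Group B. (10, 7) — first 10, hence Group A.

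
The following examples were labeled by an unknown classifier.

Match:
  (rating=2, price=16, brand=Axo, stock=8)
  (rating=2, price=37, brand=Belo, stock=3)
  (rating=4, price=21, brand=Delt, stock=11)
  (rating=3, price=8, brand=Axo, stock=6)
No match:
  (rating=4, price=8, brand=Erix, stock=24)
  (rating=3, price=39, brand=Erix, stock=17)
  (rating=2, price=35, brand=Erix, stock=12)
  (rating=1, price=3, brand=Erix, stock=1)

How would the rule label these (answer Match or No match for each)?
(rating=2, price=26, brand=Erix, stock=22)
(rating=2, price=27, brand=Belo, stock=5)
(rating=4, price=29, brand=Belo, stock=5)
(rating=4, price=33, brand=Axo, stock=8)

No match, Match, Match, Match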